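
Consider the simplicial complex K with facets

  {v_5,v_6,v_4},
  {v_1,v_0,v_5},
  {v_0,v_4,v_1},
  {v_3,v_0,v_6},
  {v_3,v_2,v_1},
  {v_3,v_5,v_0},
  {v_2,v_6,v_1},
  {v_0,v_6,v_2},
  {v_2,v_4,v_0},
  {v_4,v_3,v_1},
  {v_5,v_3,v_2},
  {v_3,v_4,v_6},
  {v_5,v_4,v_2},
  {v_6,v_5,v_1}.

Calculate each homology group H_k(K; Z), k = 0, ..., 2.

We work with the vertex ordering v_0 < v_1 < v_2 < v_3 < v_4 < v_5 < v_6. The simplices of K, each written with vertices in increasing order, are:

  0-simplices (7): [v_0], [v_1], [v_2], [v_3], [v_4], [v_5], [v_6]
  1-simplices (21): (21 of them)
  2-simplices (14): (14 of them)

Hence C_0 ≅ Z^7, C_1 ≅ Z^21, C_2 ≅ Z^14.

Boundary ∂_1: C_1 → C_0 is given by ∂[p,q] = [q] − [p].
As a 7×21 matrix over Z this has rank 6, with invariant factors (1,1,1,1,1,1).

Boundary ∂_2: C_2 → C_1 sends each 2-simplex [p,q,r] to [q,r] − [p,r] + [p,q]. For instance
  ∂[v_0,v_1,v_4] = [v_1,v_4] − [v_0,v_4] + [v_0,v_1],
  ∂[v_0,v_3,v_5] = [v_3,v_5] − [v_0,v_5] + [v_0,v_3].
The 21×14 boundary matrix has rank 13 and Smith normal form diag(1,1,1,1,1,1,1,1,1,1,1,1,1).

Reading off H_k = ker ∂_k / im ∂_{k+1}:

  H_0: rank C_0 − rank ∂_1 = 7 − 6 = 1, and the invariant factors of ∂_1 are all 1, so H_0 = Z.
  H_1: rank ker ∂_1 − rank ∂_2 = (21 − 6) − 13 = 2, and the invariant factors of ∂_2 are all 1, so H_1 = Z^2.
  H_2: rank ker ∂_2 − rank ∂_3 = (14 − 13) − 0 = 1, and there is no ∂_3, so H_2 = Z.

As a check, the Euler characteristic is 7 − 21 + 14 = 0, which agrees with 1 − 2 + 1 = 0.

H_0 = Z,  H_1 = Z^2,  H_2 = Z.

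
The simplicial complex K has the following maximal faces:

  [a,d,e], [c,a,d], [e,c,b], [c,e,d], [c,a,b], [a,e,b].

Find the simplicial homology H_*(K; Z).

H_0 ≅ Z,  H_1 = 0,  H_2 ≅ Z.

Fix the vertex order a < b < c < d < e and write every simplex with vertices in increasing order. Then dim K = 2 and the simplices of K are:

  0-simplices (5): a, b, c, d, e
  1-simplices (9): ab, ac, ad, ae, bc, be, cd, ce, de
  2-simplices (6): abc, abe, acd, ade, bce, cde

Hence C_0 ≅ Z^5, C_1 ≅ Z^9, C_2 ≅ Z^6.

The boundary map ∂_1: C_1 → C_0 is given by ∂[p,q] = [q] − [p].
The resulting 5×9 matrix has rank 4, and its Smith normal form has invariant factors (1,1,1,1).

∂_2: C_2 → C_1 sends each 2-simplex [p,q,r] to [q,r] − [p,r] + [p,q]. For instance
  ∂abc = bc − ac + ab,
  ∂cde = de − ce + cd.
This gives a 9×6 integer matrix of rank 5; reducing to Smith normal form yields diagonal entries (1,1,1,1,1).

Computing H_k = (kernel of ∂_k) / (image of ∂_{k+1}):

  H_0: rank C_0 − rank ∂_1 = 5 − 4 = 1, and the invariant factors of ∂_1 are all 1, so H_0 ≅ Z.
  H_1: rank ker ∂_1 − rank ∂_2 = (9 − 4) − 5 = 0, and the invariant factors of ∂_2 are all 1, so H_1 ≅ 0.
  H_2: rank ker ∂_2 − rank ∂_3 = (6 − 5) − 0 = 1, and there is no ∂_3, so H_2 ≅ Z.

As a check, the Euler characteristic is 5 − 9 + 6 = 2, which agrees with 1 − 0 + 1 = 2.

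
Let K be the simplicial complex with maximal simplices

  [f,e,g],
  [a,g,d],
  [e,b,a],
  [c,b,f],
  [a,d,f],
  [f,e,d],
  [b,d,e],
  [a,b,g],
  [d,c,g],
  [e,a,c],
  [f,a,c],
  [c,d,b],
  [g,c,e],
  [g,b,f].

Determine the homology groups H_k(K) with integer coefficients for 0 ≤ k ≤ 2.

K has 7 vertices, 21 edges, 14 triangles.
rank ∂_0 = 0, rank ∂_1 = 6 ⇒ b_0 = 7 − 0 − 6 = 1; all invariant factors of ∂_1 are 1 so no torsion. So H_0 = Z.
rank ∂_1 = 6, rank ∂_2 = 13 ⇒ b_1 = 21 − 6 − 13 = 2; all invariant factors of ∂_2 are 1 so no torsion. So H_1 = Z^2.
rank ∂_2 = 13, rank ∂_3 = 0 ⇒ b_2 = 14 − 13 − 0 = 1. So H_2 = Z.

H_0 = Z,  H_1 = Z^2,  H_2 = Z.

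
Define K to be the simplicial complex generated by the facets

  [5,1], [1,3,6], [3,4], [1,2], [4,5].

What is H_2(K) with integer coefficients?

H_2 ≅ 0.

We work with the vertex ordering 1 < 2 < 3 < 4 < 5 < 6. The simplices of K, each written with vertices in increasing order, are:

  0-simplices (6): [1], [2], [3], [4], [5], [6]
  1-simplices (7): [1,2], [1,3], [1,5], [1,6], [3,4], [3,6], [4,5]
  2-simplices (1): [1,3,6]

so the chain groups are C_0 ≅ Z^6, C_1 ≅ Z^7, C_2 ≅ Z^1.

Boundary ∂_1: C_1 → C_0 maps an edge to its endpoints' difference, ∂[p,q] = q − p.
The 6×7 boundary matrix has rank 5 and Smith normal form diag(1,1,1,1,1).

The boundary map ∂_2: C_2 → C_1 sends each 2-simplex [p,q,r] to [q,r] − [p,r] + [p,q]. For instance
  ∂[1,3,6] = [3,6] − [1,6] + [1,3].
As a 7×1 matrix over Z this has rank 1, with invariant factors (1).

From H_k ≅ ker(∂_k) / im(∂_{k+1}) we obtain:

  H_2: rank ker ∂_2 − rank ∂_3 = (1 − 1) − 0 = 0, and there is no ∂_3, so H_2 ≅ 0.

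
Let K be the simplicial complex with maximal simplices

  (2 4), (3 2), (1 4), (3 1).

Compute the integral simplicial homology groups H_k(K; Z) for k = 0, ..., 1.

H_0 ≅ Z,  H_1 ≅ Z.

Fix the vertex order 1 < 2 < 3 < 4 and write every simplex with vertices in increasing order. Then dim K = 1 and the simplices of K are:

  0-simplices (4): [1], [2], [3], [4]
  1-simplices (4): [1,3], [1,4], [2,3], [2,4]

Hence C_0 ≅ Z^4, C_1 ≅ Z^4.

Boundary ∂_1: C_1 → C_0 maps an edge to its endpoints' difference, ∂[p,q] = q − p.
The 4×4 boundary matrix has rank 3 and Smith normal form diag(1,1,1).

Reading off H_k = ker ∂_k / im ∂_{k+1}:

  H_0: rank C_0 − rank ∂_1 = 4 − 3 = 1, and the invariant factors of ∂_1 are all 1, so H_0 = Z.
  H_1: rank ker ∂_1 − rank ∂_2 = (4 − 3) − 0 = 1, and there is no ∂_2, so H_1 = Z.

(K is a triangulation of the circle S^1.)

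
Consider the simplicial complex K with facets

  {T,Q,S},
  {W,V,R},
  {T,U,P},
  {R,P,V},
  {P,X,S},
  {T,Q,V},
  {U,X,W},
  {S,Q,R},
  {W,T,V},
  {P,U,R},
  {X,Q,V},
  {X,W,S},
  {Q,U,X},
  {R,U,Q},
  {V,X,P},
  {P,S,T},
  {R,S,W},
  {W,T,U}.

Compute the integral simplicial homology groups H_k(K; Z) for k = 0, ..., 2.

Fix the vertex order P < Q < R < S < T < U < V < W < X and write every simplex with vertices in increasing order. Then dim K = 2 and the simplices of K are:

  0-simplices (9): P, Q, R, S, T, U, V, W, X
  1-simplices (27): PR, PS, PT, PU, PV, PX, QR, QS, QT, QU, QV, QX, RS, RU, RV, RW, ST, SW, SX, TU, TV, TW, UW, UX, VW, VX, WX
  2-simplices (18): PRU, PRV, PST, PSX, PTU, PVX, QRS, QRU, QST, QTV, QUX, QVX, RSW, RVW, SWX, TUW, TVW, UWX

giving chain groups C_0 ≅ Z^9, C_1 ≅ Z^27, C_2 ≅ Z^18.

Boundary ∂_1: C_1 → C_0 sends each edge [p,q] (with p < q) to q − p. For instance
  ∂PU = U − P.
As a 9×27 matrix over Z this has rank 8, with invariant factors (1,1,1,1,1,1,1,1).

∂_2: C_2 → C_1 maps a triangle to the signed sum of its edges. For instance
  ∂UWX = WX − UX + UW,
  ∂QUX = UX − QX + QU.
As a 27×18 matrix over Z this has rank 17, with invariant factors (1,1,1,1,1,1,1,1,1,1,1,1,1,1,1,1,1).

Computing H_k = (kernel of ∂_k) / (image of ∂_{k+1}):

  H_0: rank C_0 − rank ∂_1 = 9 − 8 = 1, and the invariant factors of ∂_1 are all 1, so H_0 = Z.
  H_1: rank ker ∂_1 − rank ∂_2 = (27 − 8) − 17 = 2, and the invariant factors of ∂_2 are all 1, so H_1 = Z^2.
  H_2: rank ker ∂_2 − rank ∂_3 = (18 − 17) − 0 = 1, and there is no ∂_3, so H_2 = Z.

H_0 = Z,  H_1 = Z^2,  H_2 = Z.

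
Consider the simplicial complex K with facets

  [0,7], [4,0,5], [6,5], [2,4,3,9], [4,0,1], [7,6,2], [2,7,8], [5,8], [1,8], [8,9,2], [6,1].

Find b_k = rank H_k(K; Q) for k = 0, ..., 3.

K has 10 vertices, 22 edges, 9 triangles, 1 3-simplex.
rank ∂_0 = 0, rank ∂_1 = 9 ⇒ b_0 = 10 − 0 − 9 = 1; all invariant factors of ∂_1 are 1 so no torsion. So H_0 = Z.
rank ∂_1 = 9, rank ∂_2 = 8 ⇒ b_1 = 22 − 9 − 8 = 5; all invariant factors of ∂_2 are 1 so no torsion. So H_1 = Z^5.
rank ∂_2 = 8, rank ∂_3 = 1 ⇒ b_2 = 9 − 8 − 1 = 0; all invariant factors of ∂_3 are 1 so no torsion. So H_2 = 0.
rank ∂_3 = 1, rank ∂_4 = 0 ⇒ b_3 = 1 − 1 − 0 = 0. So H_3 = 0.

b_0 = 1, b_1 = 5, b_2 = 0, b_3 = 0.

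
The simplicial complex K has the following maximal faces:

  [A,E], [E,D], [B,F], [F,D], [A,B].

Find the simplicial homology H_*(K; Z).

Fix the vertex order A < B < D < E < F and write every simplex with vertices in increasing order. Then dim K = 1 and the simplices of K are:

  0-simplices (5): A, B, D, E, F
  1-simplices (5): AB, AE, BF, DE, DF

giving chain groups C_0 ≅ Z^5, C_1 ≅ Z^5.

The boundary map ∂_1: C_1 → C_0 is given by ∂[p,q] = [q] − [p].
The resulting 5×5 matrix has rank 4, and its Smith normal form has invariant factors (1,1,1,1).

Now H_k = ker ∂_k / im ∂_{k+1}, so:

  H_0: rank C_0 − rank ∂_1 = 5 − 4 = 1, and the invariant factors of ∂_1 are all 1, so H_0 = Z.
  H_1: rank ker ∂_1 − rank ∂_2 = (5 − 4) − 0 = 1, and there is no ∂_2, so H_1 = Z.

As a check, the Euler characteristic is 5 − 5 = 0, which agrees with 1 − 1 = 0.

H_0 ≅ Z,  H_1 ≅ Z.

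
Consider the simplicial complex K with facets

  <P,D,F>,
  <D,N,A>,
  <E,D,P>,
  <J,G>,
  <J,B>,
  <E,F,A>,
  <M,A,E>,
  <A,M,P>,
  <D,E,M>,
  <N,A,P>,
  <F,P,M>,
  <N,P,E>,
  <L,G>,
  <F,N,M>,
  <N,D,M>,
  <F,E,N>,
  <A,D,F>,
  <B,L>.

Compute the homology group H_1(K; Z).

Take the total order A < B < D < E < F < G < J < L < M < N < P on the vertex set. Then K (dimension 2) consists of the simplices:

  0-simplices (11): A, B, D, E, F, G, J, L, M, N, P
  1-simplices (25): AD, AE, AF, AM, AN, AP, BJ, BL, DE, DF, DM, DN, DP, EF, EM, EN, EP, FM, FN, FP, GJ, GL, MN, MP, NP
  2-simplices (14): ADF, ADN, AEF, AEM, AMP, ANP, DEM, DEP, DFP, DMN, EFN, ENP, FMN, FMP

so the chain groups are C_0 ≅ Z^11, C_1 ≅ Z^25, C_2 ≅ Z^14.

Boundary ∂_1: C_1 → C_0 is given by ∂[p,q] = [q] − [p].
The 11×25 boundary matrix has rank 9 and Smith normal form diag(1,1,1,1,1,1,1,1,1).

The boundary map ∂_2: C_2 → C_1 maps a triangle to the signed sum of its edges. For instance
  ∂FMP = MP − FP + FM,
  ∂DFP = FP − DP + DF.
The 25×14 boundary matrix has rank 13 and Smith normal form diag(1,1,1,1,1,1,1,1,1,1,1,1,1).

Now H_k = ker ∂_k / im ∂_{k+1}, so:

  H_1: rank ker ∂_1 − rank ∂_2 = (25 − 9) − 13 = 3, and the invariant factors of ∂_2 are all 1, so H_1 ≅ Z^3.

H_1 = Z^3.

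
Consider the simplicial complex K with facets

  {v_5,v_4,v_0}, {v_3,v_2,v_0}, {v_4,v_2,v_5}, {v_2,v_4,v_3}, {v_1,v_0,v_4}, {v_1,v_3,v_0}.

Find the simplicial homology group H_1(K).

H_1 ≅ Z.

We work with the vertex ordering v_0 < v_1 < v_2 < v_3 < v_4 < v_5. The simplices of K, each written with vertices in increasing order, are:

  0-simplices (6): [v_0], [v_1], [v_2], [v_3], [v_4], [v_5]
  1-simplices (12): [v_0,v_1], [v_0,v_2], [v_0,v_3], [v_0,v_4], [v_0,v_5], [v_1,v_3], [v_1,v_4], [v_2,v_3], [v_2,v_4], [v_2,v_5], [v_3,v_4], [v_4,v_5]
  2-simplices (6): [v_0,v_1,v_3], [v_0,v_1,v_4], [v_0,v_2,v_3], [v_0,v_4,v_5], [v_2,v_3,v_4], [v_2,v_4,v_5]

Hence C_0 ≅ Z^6, C_1 ≅ Z^12, C_2 ≅ Z^6.

Boundary ∂_1: C_1 → C_0 is given by ∂[p,q] = [q] − [p].
The 6×12 boundary matrix has rank 5 and Smith normal form diag(1,1,1,1,1).

The boundary map ∂_2: C_2 → C_1 maps a triangle to the signed sum of its edges. For instance
  ∂[v_0,v_2,v_3] = [v_2,v_3] − [v_0,v_3] + [v_0,v_2],
  ∂[v_0,v_1,v_3] = [v_1,v_3] − [v_0,v_3] + [v_0,v_1].
This gives a 12×6 integer matrix of rank 6; reducing to Smith normal form yields diagonal entries (1,1,1,1,1,1).

Computing H_k = (kernel of ∂_k) / (image of ∂_{k+1}):

  H_1: rank ker ∂_1 − rank ∂_2 = (12 − 5) − 6 = 1, and the invariant factors of ∂_2 are all 1, so H_1 ≅ Z.

(K is a triangulation of the cylinder S^1 x I.)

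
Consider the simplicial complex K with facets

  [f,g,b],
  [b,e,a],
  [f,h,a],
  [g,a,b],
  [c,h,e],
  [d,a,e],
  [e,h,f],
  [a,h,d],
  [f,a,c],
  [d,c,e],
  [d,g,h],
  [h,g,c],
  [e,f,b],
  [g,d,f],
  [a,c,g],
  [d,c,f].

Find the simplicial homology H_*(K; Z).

H_0 = Z,  H_1 = Z^2,  H_2 = Z.

We work with the vertex ordering a < b < c < d < e < f < g < h. The simplices of K, each written with vertices in increasing order, are:

  0-simplices (8): a, b, c, d, e, f, g, h
  1-simplices (24): ab, ac, ad, ae, af, ag, ah, be, bf, bg, cd, ce, cf, cg, ch, de, df, dg, dh, ef, eh, fg, fh, gh
  2-simplices (16): abe, abg, acf, acg, ade, adh, afh, bef, bfg, cde, cdf, ceh, cgh, dfg, dgh, efh

giving chain groups C_0 ≅ Z^8, C_1 ≅ Z^24, C_2 ≅ Z^16.

The boundary map ∂_1: C_1 → C_0 sends each edge [p,q] (with p < q) to q − p. For instance
  ∂ch = h − c.
The 8×24 boundary matrix has rank 7 and Smith normal form diag(1,1,1,1,1,1,1).

Boundary ∂_2: C_2 → C_1 maps a triangle to the signed sum of its edges. For instance
  ∂abg = bg − ag + ab,
  ∂dfg = fg − dg + df.
As a 24×16 matrix over Z this has rank 15, with invariant factors (1,1,1,1,1,1,1,1,1,1,1,1,1,1,1).

From H_k ≅ ker(∂_k) / im(∂_{k+1}) we obtain:

  H_0: rank C_0 − rank ∂_1 = 8 − 7 = 1, and the invariant factors of ∂_1 are all 1, so H_0 ≅ Z.
  H_1: rank ker ∂_1 − rank ∂_2 = (24 − 7) − 15 = 2, and the invariant factors of ∂_2 are all 1, so H_1 ≅ Z^2.
  H_2: rank ker ∂_2 − rank ∂_3 = (16 − 15) − 0 = 1, and there is no ∂_3, so H_2 ≅ Z.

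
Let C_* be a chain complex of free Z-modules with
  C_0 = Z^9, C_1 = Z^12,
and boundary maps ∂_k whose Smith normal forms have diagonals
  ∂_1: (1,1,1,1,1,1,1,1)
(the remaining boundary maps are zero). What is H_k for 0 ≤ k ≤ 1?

H_0 ≅ Z,  H_1 ≅ Z^4.

H_0: b_0 = 9 − 0 − 8 = 1; torsion from ∂_1 factors > 1: none. So H_0 ≅ Z.
H_1: b_1 = 12 − 8 − 0 = 4; torsion from ∂_2 factors > 1: none. So H_1 ≅ Z^4.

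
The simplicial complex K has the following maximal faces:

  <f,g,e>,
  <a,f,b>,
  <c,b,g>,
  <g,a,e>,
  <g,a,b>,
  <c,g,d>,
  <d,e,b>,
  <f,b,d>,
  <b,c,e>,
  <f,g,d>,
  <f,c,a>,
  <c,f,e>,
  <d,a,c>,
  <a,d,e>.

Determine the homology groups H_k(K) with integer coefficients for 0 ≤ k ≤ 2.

Fix the vertex order a < b < c < d < e < f < g and write every simplex with vertices in increasing order. Then dim K = 2 and the simplices of K are:

  0-simplices (7): a, b, c, d, e, f, g
  1-simplices (21): ab, ac, ad, ae, af, ag, bc, bd, be, bf, bg, cd, ce, cf, cg, de, df, dg, ef, eg, fg
  2-simplices (14): abf, abg, acd, acf, ade, aeg, bce, bcg, bde, bdf, cdg, cef, dfg, efg

Hence C_0 ≅ Z^7, C_1 ≅ Z^21, C_2 ≅ Z^14.

The boundary map ∂_1: C_1 → C_0 is given by ∂[p,q] = [q] − [p]. For instance
  ∂ae = e − a.
As a 7×21 matrix over Z this has rank 6, with invariant factors (1,1,1,1,1,1).

∂_2: C_2 → C_1 acts by ∂[p,q,r] = [q,r] − [p,r] + [p,q]. For instance
  ∂aeg = eg − ag + ae,
  ∂acd = cd − ad + ac.
The resulting 21×14 matrix has rank 13, and its Smith normal form has invariant factors (1,1,1,1,1,1,1,1,1,1,1,1,1).

Now H_k = ker ∂_k / im ∂_{k+1}, so:

  H_0: rank C_0 − rank ∂_1 = 7 − 6 = 1, and the invariant factors of ∂_1 are all 1, so H_0 ≅ Z.
  H_1: rank ker ∂_1 − rank ∂_2 = (21 − 6) − 13 = 2, and the invariant factors of ∂_2 are all 1, so H_1 ≅ Z^2.
  H_2: rank ker ∂_2 − rank ∂_3 = (14 − 13) − 0 = 1, and there is no ∂_3, so H_2 ≅ Z.

(K is a triangulation of the torus T^2.)

H_0 ≅ Z,  H_1 ≅ Z^2,  H_2 ≅ Z.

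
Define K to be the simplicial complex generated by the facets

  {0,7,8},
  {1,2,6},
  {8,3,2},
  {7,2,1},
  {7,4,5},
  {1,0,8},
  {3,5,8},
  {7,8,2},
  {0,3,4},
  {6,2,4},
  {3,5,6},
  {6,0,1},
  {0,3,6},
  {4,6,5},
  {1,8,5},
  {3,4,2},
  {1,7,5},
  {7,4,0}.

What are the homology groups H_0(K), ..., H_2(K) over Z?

H_0 = Z,  H_1 = Z ⊕ Z/2Z,  H_2 = 0.

We work with the vertex ordering 0 < 1 < 2 < 3 < 4 < 5 < 6 < 7 < 8. The simplices of K, each written with vertices in increasing order, are:

  0-simplices (9): [0], [1], [2], [3], [4], [5], [6], [7], [8]
  1-simplices (27): (27 of them)
  2-simplices (18): [0,1,6], [0,1,8], [0,3,4], [0,3,6], [0,4,7], [0,7,8], [1,2,6], [1,2,7], [1,5,7], [1,5,8], [2,3,4], [2,3,8], [2,4,6], [2,7,8], [3,5,6], [3,5,8], [4,5,6], [4,5,7]

giving chain groups C_0 ≅ Z^9, C_1 ≅ Z^27, C_2 ≅ Z^18.

The boundary map ∂_1: C_1 → C_0 sends each edge [p,q] (with p < q) to q − p. For instance
  ∂[0,7] = [7] − [0].
As a 9×27 matrix over Z this has rank 8, with invariant factors (1,1,1,1,1,1,1,1).

The boundary map ∂_2: C_2 → C_1 maps a triangle to the signed sum of its edges. For instance
  ∂[1,5,7] = [5,7] − [1,7] + [1,5],
  ∂[3,5,8] = [5,8] − [3,8] + [3,5].
As a 27×18 matrix over Z this has rank 18, with invariant factors (1,1,1,1,1,1,1,1,1,1,1,1,1,1,1,1,1,2).

From H_k ≅ ker(∂_k) / im(∂_{k+1}) we obtain:

  H_0: rank C_0 − rank ∂_1 = 9 − 8 = 1, and the invariant factors of ∂_1 are all 1, so H_0 ≅ Z.
  H_1: rank ker ∂_1 − rank ∂_2 = (27 − 8) − 18 = 1, and ∂_2 has invariant factor 2 > 1, so H_1 ≅ Z ⊕ Z/2Z.
  H_2: rank ker ∂_2 − rank ∂_3 = (18 − 18) − 0 = 0, and there is no ∂_3, so H_2 ≅ 0.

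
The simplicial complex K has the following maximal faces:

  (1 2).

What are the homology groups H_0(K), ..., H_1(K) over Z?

Order the vertices as 1 < 2. Listing each simplex with vertices in this order, K has dimension 1 with simplices:

  0-simplices (2): [1], [2]
  1-simplices (1): [1,2]

giving chain groups C_0 ≅ Z^2, C_1 ≅ Z^1.

The boundary map ∂_1: C_1 → C_0 sends each edge [p,q] (with p < q) to q − p. For instance
  ∂[1,2] = [2] − [1].
The resulting 2×1 matrix has rank 1, and its Smith normal form has invariant factors (1).

Computing H_k = (kernel of ∂_k) / (image of ∂_{k+1}):

  H_0: rank C_0 − rank ∂_1 = 2 − 1 = 1, and the invariant factors of ∂_1 are all 1, so H_0 = Z.
  H_1: rank ker ∂_1 − rank ∂_2 = (1 − 1) − 0 = 0, and there is no ∂_2, so H_1 = 0.

H_0 ≅ Z,  H_1 = 0.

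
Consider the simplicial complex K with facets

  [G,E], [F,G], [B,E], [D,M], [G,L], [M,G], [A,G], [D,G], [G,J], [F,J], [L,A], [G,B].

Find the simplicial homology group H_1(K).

Order the vertices as A < B < D < E < F < G < J < L < M. Listing each simplex with vertices in this order, K has dimension 1 with simplices:

  0-simplices (9): A, B, D, E, F, G, J, L, M
  1-simplices (12): AG, AL, BE, BG, DG, DM, EG, FG, FJ, GJ, GL, GM

Hence C_0 ≅ Z^9, C_1 ≅ Z^12.

∂_1: C_1 → C_0 maps an edge to its endpoints' difference, ∂[p,q] = q − p. For instance
  ∂BE = E − B.
This gives a 9×12 integer matrix of rank 8; reducing to Smith normal form yields diagonal entries (1,1,1,1,1,1,1,1).

From H_k ≅ ker(∂_k) / im(∂_{k+1}) we obtain:

  H_1: rank ker ∂_1 − rank ∂_2 = (12 − 8) − 0 = 4, and there is no ∂_2, so H_1 ≅ Z^4.

H_1 = Z^4.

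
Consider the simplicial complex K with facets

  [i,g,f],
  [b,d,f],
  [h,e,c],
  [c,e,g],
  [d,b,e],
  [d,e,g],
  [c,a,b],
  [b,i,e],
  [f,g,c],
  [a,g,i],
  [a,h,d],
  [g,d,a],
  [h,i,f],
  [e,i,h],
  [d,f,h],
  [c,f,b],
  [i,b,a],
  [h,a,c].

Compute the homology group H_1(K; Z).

We work with the vertex ordering a < b < c < d < e < f < g < h < i. The simplices of K, each written with vertices in increasing order, are:

  0-simplices (9): a, b, c, d, e, f, g, h, i
  1-simplices (27): ab, ac, ad, ag, ah, ai, bc, bd, be, bf, bi, ce, cf, cg, ch, de, df, dg, dh, eg, eh, ei, fg, fh, fi, gi, hi
  2-simplices (18): abc, abi, ach, adg, adh, agi, bcf, bde, bdf, bei, ceg, ceh, cfg, deg, dfh, ehi, fgi, fhi

Hence C_0 ≅ Z^9, C_1 ≅ Z^27, C_2 ≅ Z^18.

Boundary ∂_1: C_1 → C_0 is given by ∂[p,q] = [q] − [p].
As a 9×27 matrix over Z this has rank 8, with invariant factors (1,1,1,1,1,1,1,1).

∂_2: C_2 → C_1 maps a triangle to the signed sum of its edges. For instance
  ∂agi = gi − ai + ag,
  ∂ceg = eg − cg + ce.
The 27×18 boundary matrix has rank 17 and Smith normal form diag(1,1,1,1,1,1,1,1,1,1,1,1,1,1,1,1,1).

From H_k ≅ ker(∂_k) / im(∂_{k+1}) we obtain:

  H_1: rank ker ∂_1 − rank ∂_2 = (27 − 8) − 17 = 2, and the invariant factors of ∂_2 are all 1, so H_1 ≅ Z^2.

(K is a triangulation of the torus T^2.)

H_1 = Z^2.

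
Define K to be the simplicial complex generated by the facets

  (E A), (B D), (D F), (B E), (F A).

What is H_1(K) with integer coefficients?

Take the total order A < B < D < E < F on the vertex set. Then K (dimension 1) consists of the simplices:

  0-simplices (5): A, B, D, E, F
  1-simplices (5): AE, AF, BD, BE, DF

so the chain groups are C_0 ≅ Z^5, C_1 ≅ Z^5.

The boundary map ∂_1: C_1 → C_0 maps an edge to its endpoints' difference, ∂[p,q] = q − p. For instance
  ∂AE = E − A.
As a 5×5 matrix over Z this has rank 4, with invariant factors (1,1,1,1).

Now H_k = ker ∂_k / im ∂_{k+1}, so:

  H_1: rank ker ∂_1 − rank ∂_2 = (5 − 4) − 0 = 1, and there is no ∂_2, so H_1 ≅ Z.

(K is a triangulation of the circle S^1.)

H_1 ≅ Z.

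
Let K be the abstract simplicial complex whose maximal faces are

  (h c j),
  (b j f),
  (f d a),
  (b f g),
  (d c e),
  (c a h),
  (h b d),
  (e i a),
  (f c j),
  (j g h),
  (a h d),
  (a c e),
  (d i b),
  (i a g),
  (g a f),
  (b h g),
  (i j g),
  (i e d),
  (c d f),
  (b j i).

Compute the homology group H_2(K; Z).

We work with the vertex ordering a < b < c < d < e < f < g < h < i < j. The simplices of K, each written with vertices in increasing order, are:

  0-simplices (10): a, b, c, d, e, f, g, h, i, j
  1-simplices (30): ac, ad, ae, af, ag, ah, ai, bd, bf, bg, bh, bi, bj, cd, ce, cf, ch, cj, de, df, dh, di, ei, fg, fj, gh, gi, gj, hj, ij
  2-simplices (20): ace, ach, adf, adh, aei, afg, agi, bdh, bdi, bfg, bfj, bgh, bij, cde, cdf, cfj, chj, dei, ghj, gij

giving chain groups C_0 ≅ Z^10, C_1 ≅ Z^30, C_2 ≅ Z^20.

The boundary map ∂_1: C_1 → C_0 sends each edge [p,q] (with p < q) to q − p.
As a 10×30 matrix over Z this has rank 9, with invariant factors (1,1,1,1,1,1,1,1,1).

Boundary ∂_2: C_2 → C_1 maps a triangle to the signed sum of its edges. For instance
  ∂aei = ei − ai + ae,
  ∂cfj = fj − cj + cf.
As a 30×20 matrix over Z this has rank 20, with invariant factors (1,1,1,1,1,1,1,1,1,1,1,1,1,1,1,1,1,1,1,2).

Computing H_k = (kernel of ∂_k) / (image of ∂_{k+1}):

  H_2: rank ker ∂_2 − rank ∂_3 = (20 − 20) − 0 = 0, and there is no ∂_3, so H_2 ≅ 0.

H_2 ≅ 0.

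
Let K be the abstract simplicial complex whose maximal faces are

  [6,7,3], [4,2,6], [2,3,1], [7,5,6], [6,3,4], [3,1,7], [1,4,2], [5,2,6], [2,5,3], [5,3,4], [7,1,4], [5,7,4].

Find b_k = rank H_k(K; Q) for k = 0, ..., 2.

b_0 = 1, b_1 = 0, b_2 = 0.

K has 7 vertices, 18 edges, 12 triangles.
rank ∂_0 = 0, rank ∂_1 = 6 ⇒ b_0 = 7 − 0 − 6 = 1; all invariant factors of ∂_1 are 1 so no torsion. So H_0 = Z.
rank ∂_1 = 6, rank ∂_2 = 12 ⇒ b_1 = 18 − 6 − 12 = 0; ∂_2 has invariant factor(s) [2] giving torsion. So H_1 = Z/2.
rank ∂_2 = 12, rank ∂_3 = 0 ⇒ b_2 = 12 − 12 − 0 = 0. So H_2 = 0.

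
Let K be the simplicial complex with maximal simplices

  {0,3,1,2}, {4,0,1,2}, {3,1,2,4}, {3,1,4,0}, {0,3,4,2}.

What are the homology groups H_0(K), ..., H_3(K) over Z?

Take the total order 0 < 1 < 2 < 3 < 4 on the vertex set. Then K (dimension 3) consists of the simplices:

  0-simplices (5): [0], [1], [2], [3], [4]
  1-simplices (10): [0,1], [0,2], [0,3], [0,4], [1,2], [1,3], [1,4], [2,3], [2,4], [3,4]
  2-simplices (10): [0,1,2], [0,1,3], [0,1,4], [0,2,3], [0,2,4], [0,3,4], [1,2,3], [1,2,4], [1,3,4], [2,3,4]
  3-simplices (5): [0,1,2,3], [0,1,2,4], [0,1,3,4], [0,2,3,4], [1,2,3,4]

giving chain groups C_0 ≅ Z^5, C_1 ≅ Z^10, C_2 ≅ Z^10, C_3 ≅ Z^5.

Boundary ∂_1: C_1 → C_0 is given by ∂[p,q] = [q] − [p].
As a 5×10 matrix over Z this has rank 4, with invariant factors (1,1,1,1).

∂_2: C_2 → C_1 acts by ∂[p,q,r] = [q,r] − [p,r] + [p,q]. For instance
  ∂[0,2,4] = [2,4] − [0,4] + [0,2],
  ∂[0,3,4] = [3,4] − [0,4] + [0,3].
The 10×10 boundary matrix has rank 6 and Smith normal form diag(1,1,1,1,1,1).

Boundary ∂_3: C_3 → C_2 sends each 3-simplex σ to the alternating sum Σ_i (−1)^i (σ with its i-th vertex removed). For instance
  ∂[1,2,3,4] = [2,3,4] − [1,3,4] + [1,2,4] − [1,2,3],
  ∂[0,1,3,4] = [1,3,4] − [0,3,4] + [0,1,4] − [0,1,3].
As a 10×5 matrix over Z this has rank 4, with invariant factors (1,1,1,1).

From H_k ≅ ker(∂_k) / im(∂_{k+1}) we obtain:

  H_0: rank C_0 − rank ∂_1 = 5 − 4 = 1, and the invariant factors of ∂_1 are all 1, so H_0 ≅ Z.
  H_1: rank ker ∂_1 − rank ∂_2 = (10 − 4) − 6 = 0, and the invariant factors of ∂_2 are all 1, so H_1 ≅ 0.
  H_2: rank ker ∂_2 − rank ∂_3 = (10 − 6) − 4 = 0, and the invariant factors of ∂_3 are all 1, so H_2 ≅ 0.
  H_3: rank ker ∂_3 − rank ∂_4 = (5 − 4) − 0 = 1, and there is no ∂_4, so H_3 ≅ Z.

(K is a triangulation of the 3-sphere S^3.)

H_0 = Z,  H_1 = 0,  H_2 = 0,  H_3 = Z.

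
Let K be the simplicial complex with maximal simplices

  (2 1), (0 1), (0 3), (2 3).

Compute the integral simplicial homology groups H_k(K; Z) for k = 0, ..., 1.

H_0 = Z,  H_1 = Z.

Fix the vertex order 0 < 1 < 2 < 3 and write every simplex with vertices in increasing order. Then dim K = 1 and the simplices of K are:

  0-simplices (4): [0], [1], [2], [3]
  1-simplices (4): [0,1], [0,3], [1,2], [2,3]

giving chain groups C_0 ≅ Z^4, C_1 ≅ Z^4.

The boundary map ∂_1: C_1 → C_0 is given by ∂[p,q] = [q] − [p].
This gives a 4×4 integer matrix of rank 3; reducing to Smith normal form yields diagonal entries (1,1,1).

Now H_k = ker ∂_k / im ∂_{k+1}, so:

  H_0: rank C_0 − rank ∂_1 = 4 − 3 = 1, and the invariant factors of ∂_1 are all 1, so H_0 ≅ Z.
  H_1: rank ker ∂_1 − rank ∂_2 = (4 − 3) − 0 = 1, and there is no ∂_2, so H_1 ≅ Z.

(K is a triangulation of the circle S^1.)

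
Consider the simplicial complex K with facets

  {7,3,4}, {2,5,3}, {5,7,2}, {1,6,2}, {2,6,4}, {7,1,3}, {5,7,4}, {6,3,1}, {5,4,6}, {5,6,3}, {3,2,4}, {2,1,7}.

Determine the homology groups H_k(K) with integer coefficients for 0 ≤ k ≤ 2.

H_0 = Z,  H_1 = Z/2Z,  H_2 = 0.

Fix the vertex order 1 < 2 < 3 < 4 < 5 < 6 < 7 and write every simplex with vertices in increasing order. Then dim K = 2 and the simplices of K are:

  0-simplices (7): [1], [2], [3], [4], [5], [6], [7]
  1-simplices (18): [1,2], [1,3], [1,6], [1,7], [2,3], [2,4], [2,5], [2,6], [2,7], [3,4], [3,5], [3,6], [3,7], [4,5], [4,6], [4,7], [5,6], [5,7]
  2-simplices (12): [1,2,6], [1,2,7], [1,3,6], [1,3,7], [2,3,4], [2,3,5], [2,4,6], [2,5,7], [3,4,7], [3,5,6], [4,5,6], [4,5,7]

Hence C_0 ≅ Z^7, C_1 ≅ Z^18, C_2 ≅ Z^12.

The boundary map ∂_1: C_1 → C_0 maps an edge to its endpoints' difference, ∂[p,q] = q − p. For instance
  ∂[2,5] = [5] − [2].
This gives a 7×18 integer matrix of rank 6; reducing to Smith normal form yields diagonal entries (1,1,1,1,1,1).

Boundary ∂_2: C_2 → C_1 sends each 2-simplex [p,q,r] to [q,r] − [p,r] + [p,q]. For instance
  ∂[2,4,6] = [4,6] − [2,6] + [2,4],
  ∂[3,4,7] = [4,7] − [3,7] + [3,4].
As a 18×12 matrix over Z this has rank 12, with invariant factors (1,1,1,1,1,1,1,1,1,1,1,2).

Computing H_k = (kernel of ∂_k) / (image of ∂_{k+1}):

  H_0: rank C_0 − rank ∂_1 = 7 − 6 = 1, and the invariant factors of ∂_1 are all 1, so H_0 = Z.
  H_1: rank ker ∂_1 − rank ∂_2 = (18 − 6) − 12 = 0, and ∂_2 has invariant factor 2 > 1, so H_1 = Z/2Z.
  H_2: rank ker ∂_2 − rank ∂_3 = (12 − 12) − 0 = 0, and there is no ∂_3, so H_2 = 0.

As a check, the Euler characteristic is 7 − 18 + 12 = 1, which agrees with 1 − 0 + 0 = 1.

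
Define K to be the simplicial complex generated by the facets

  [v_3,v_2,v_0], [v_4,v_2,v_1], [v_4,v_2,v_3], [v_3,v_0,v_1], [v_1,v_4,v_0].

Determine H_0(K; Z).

Order the vertices as v_0 < v_1 < v_2 < v_3 < v_4. Listing each simplex with vertices in this order, K has dimension 2 with simplices:

  0-simplices (5): [v_0], [v_1], [v_2], [v_3], [v_4]
  1-simplices (10): [v_0,v_1], [v_0,v_2], [v_0,v_3], [v_0,v_4], [v_1,v_2], [v_1,v_3], [v_1,v_4], [v_2,v_3], [v_2,v_4], [v_3,v_4]
  2-simplices (5): [v_0,v_1,v_3], [v_0,v_1,v_4], [v_0,v_2,v_3], [v_1,v_2,v_4], [v_2,v_3,v_4]

Hence C_0 ≅ Z^5, C_1 ≅ Z^10, C_2 ≅ Z^5.

∂_1: C_1 → C_0 maps an edge to its endpoints' difference, ∂[p,q] = q − p. For instance
  ∂[v_2,v_3] = [v_3] − [v_2].
The resulting 5×10 matrix has rank 4, and its Smith normal form has invariant factors (1,1,1,1).

Boundary ∂_2: C_2 → C_1 sends each 2-simplex [p,q,r] to [q,r] − [p,r] + [p,q]. For instance
  ∂[v_2,v_3,v_4] = [v_3,v_4] − [v_2,v_4] + [v_2,v_3],
  ∂[v_0,v_1,v_4] = [v_1,v_4] − [v_0,v_4] + [v_0,v_1].
This gives a 10×5 integer matrix of rank 5; reducing to Smith normal form yields diagonal entries (1,1,1,1,1).

Computing H_k = (kernel of ∂_k) / (image of ∂_{k+1}):

  H_0: rank C_0 − rank ∂_1 = 5 − 4 = 1, and the invariant factors of ∂_1 are all 1, so H_0 = Z.

H_0 ≅ Z.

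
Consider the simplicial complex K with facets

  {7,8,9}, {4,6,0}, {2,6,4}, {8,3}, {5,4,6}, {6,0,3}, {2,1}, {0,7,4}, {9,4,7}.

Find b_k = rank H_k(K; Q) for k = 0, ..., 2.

Fix the vertex order 0 < 1 < 2 < 3 < 4 < 5 < 6 < 7 < 8 < 9 and write every simplex with vertices in increasing order. Then dim K = 2 and the simplices of K are:

  0-simplices (10): [0], [1], [2], [3], [4], [5], [6], [7], [8], [9]
  1-simplices (17): [0,3], [0,4], [0,6], [0,7], [1,2], [2,4], [2,6], [3,6], [3,8], [4,5], [4,6], [4,7], [4,9], [5,6], [7,8], [7,9], [8,9]
  2-simplices (7): [0,3,6], [0,4,6], [0,4,7], [2,4,6], [4,5,6], [4,7,9], [7,8,9]

Hence C_0 ≅ Z^10, C_1 ≅ Z^17, C_2 ≅ Z^7.

∂_1: C_1 → C_0 maps an edge to its endpoints' difference, ∂[p,q] = q − p. For instance
  ∂[0,6] = [6] − [0].
As a 10×17 matrix over Z this has rank 9, with invariant factors (1,1,1,1,1,1,1,1,1).

Boundary ∂_2: C_2 → C_1 sends each 2-simplex [p,q,r] to [q,r] − [p,r] + [p,q]. For instance
  ∂[4,5,6] = [5,6] − [4,6] + [4,5],
  ∂[0,4,7] = [4,7] − [0,7] + [0,4].
This gives a 17×7 integer matrix of rank 7; reducing to Smith normal form yields diagonal entries (1,1,1,1,1,1,1).

Now H_k = ker ∂_k / im ∂_{k+1}, so:

  H_0: rank C_0 − rank ∂_1 = 10 − 9 = 1, and the invariant factors of ∂_1 are all 1, so H_0 = Z.
  H_1: rank ker ∂_1 − rank ∂_2 = (17 − 9) − 7 = 1, and the invariant factors of ∂_2 are all 1, so H_1 = Z.
  H_2: rank ker ∂_2 − rank ∂_3 = (7 − 7) − 0 = 0, and there is no ∂_3, so H_2 = 0.

Hence the Betti numbers are b_0 = 1, b_1 = 1, b_2 = 0.

b_0 = 1, b_1 = 1, b_2 = 0.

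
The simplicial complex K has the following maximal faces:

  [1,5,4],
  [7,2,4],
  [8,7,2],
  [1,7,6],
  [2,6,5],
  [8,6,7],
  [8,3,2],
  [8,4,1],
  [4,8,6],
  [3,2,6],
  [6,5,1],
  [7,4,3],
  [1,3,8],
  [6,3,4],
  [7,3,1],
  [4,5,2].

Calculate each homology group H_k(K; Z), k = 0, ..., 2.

Take the total order 1 < 2 < 3 < 4 < 5 < 6 < 7 < 8 on the vertex set. Then K (dimension 2) consists of the simplices:

  0-simplices (8): [1], [2], [3], [4], [5], [6], [7], [8]
  1-simplices (24): (24 of them)
  2-simplices (16): [1,3,7], [1,3,8], [1,4,5], [1,4,8], [1,5,6], [1,6,7], [2,3,6], [2,3,8], [2,4,5], [2,4,7], [2,5,6], [2,7,8], [3,4,6], [3,4,7], [4,6,8], [6,7,8]

so the chain groups are C_0 ≅ Z^8, C_1 ≅ Z^24, C_2 ≅ Z^16.

The boundary map ∂_1: C_1 → C_0 sends each edge [p,q] (with p < q) to q − p.
As a 8×24 matrix over Z this has rank 7, with invariant factors (1,1,1,1,1,1,1).

The boundary map ∂_2: C_2 → C_1 acts by ∂[p,q,r] = [q,r] − [p,r] + [p,q]. For instance
  ∂[1,3,8] = [3,8] − [1,8] + [1,3],
  ∂[4,6,8] = [6,8] − [4,8] + [4,6].
This gives a 24×16 integer matrix of rank 15; reducing to Smith normal form yields diagonal entries (1,1,1,1,1,1,1,1,1,1,1,1,1,1,1).

From H_k ≅ ker(∂_k) / im(∂_{k+1}) we obtain:

  H_0: rank C_0 − rank ∂_1 = 8 − 7 = 1, and the invariant factors of ∂_1 are all 1, so H_0 = Z.
  H_1: rank ker ∂_1 − rank ∂_2 = (24 − 7) − 15 = 2, and the invariant factors of ∂_2 are all 1, so H_1 = Z^2.
  H_2: rank ker ∂_2 − rank ∂_3 = (16 − 15) − 0 = 1, and there is no ∂_3, so H_2 = Z.

As a check, the Euler characteristic is 8 − 24 + 16 = 0, which agrees with 1 − 2 + 1 = 0.

H_0 ≅ Z,  H_1 ≅ Z^2,  H_2 ≅ Z.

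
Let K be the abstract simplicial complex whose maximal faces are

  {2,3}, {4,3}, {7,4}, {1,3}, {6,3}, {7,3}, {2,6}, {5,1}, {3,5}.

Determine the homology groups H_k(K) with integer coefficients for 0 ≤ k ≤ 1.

H_0 ≅ Z,  H_1 ≅ Z^3.

Fix the vertex order 1 < 2 < 3 < 4 < 5 < 6 < 7 and write every simplex with vertices in increasing order. Then dim K = 1 and the simplices of K are:

  0-simplices (7): [1], [2], [3], [4], [5], [6], [7]
  1-simplices (9): [1,3], [1,5], [2,3], [2,6], [3,4], [3,5], [3,6], [3,7], [4,7]

so the chain groups are C_0 ≅ Z^7, C_1 ≅ Z^9.

Boundary ∂_1: C_1 → C_0 sends each edge [p,q] (with p < q) to q − p. For instance
  ∂[3,5] = [5] − [3].
This gives a 7×9 integer matrix of rank 6; reducing to Smith normal form yields diagonal entries (1,1,1,1,1,1).

Now H_k = ker ∂_k / im ∂_{k+1}, so:

  H_0: rank C_0 − rank ∂_1 = 7 − 6 = 1, and the invariant factors of ∂_1 are all 1, so H_0 ≅ Z.
  H_1: rank ker ∂_1 − rank ∂_2 = (9 − 6) − 0 = 3, and there is no ∂_2, so H_1 ≅ Z^3.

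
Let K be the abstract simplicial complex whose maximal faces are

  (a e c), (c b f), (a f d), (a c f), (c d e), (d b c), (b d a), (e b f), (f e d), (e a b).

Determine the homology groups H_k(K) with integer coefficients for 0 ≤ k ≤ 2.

Fix the vertex order a < b < c < d < e < f and write every simplex with vertices in increasing order. Then dim K = 2 and the simplices of K are:

  0-simplices (6): a, b, c, d, e, f
  1-simplices (15): ab, ac, ad, ae, af, bc, bd, be, bf, cd, ce, cf, de, df, ef
  2-simplices (10): abd, abe, ace, acf, adf, bcd, bcf, bef, cde, def

Hence C_0 ≅ Z^6, C_1 ≅ Z^15, C_2 ≅ Z^10.

Boundary ∂_1: C_1 → C_0 sends each edge [p,q] (with p < q) to q − p.
As a 6×15 matrix over Z this has rank 5, with invariant factors (1,1,1,1,1).

Boundary ∂_2: C_2 → C_1 sends each 2-simplex [p,q,r] to [q,r] − [p,r] + [p,q]. For instance
  ∂bcd = cd − bd + bc,
  ∂ace = ce − ae + ac.
This gives a 15×10 integer matrix of rank 10; reducing to Smith normal form yields diagonal entries (1,1,1,1,1,1,1,1,1,2).

Computing H_k = (kernel of ∂_k) / (image of ∂_{k+1}):

  H_0: rank C_0 − rank ∂_1 = 6 − 5 = 1, and the invariant factors of ∂_1 are all 1, so H_0 ≅ Z.
  H_1: rank ker ∂_1 − rank ∂_2 = (15 − 5) − 10 = 0, and ∂_2 has invariant factor 2 > 1, so H_1 ≅ Z/2Z.
  H_2: rank ker ∂_2 − rank ∂_3 = (10 − 10) − 0 = 0, and there is no ∂_3, so H_2 ≅ 0.

H_0 = Z,  H_1 = Z/2Z,  H_2 = 0.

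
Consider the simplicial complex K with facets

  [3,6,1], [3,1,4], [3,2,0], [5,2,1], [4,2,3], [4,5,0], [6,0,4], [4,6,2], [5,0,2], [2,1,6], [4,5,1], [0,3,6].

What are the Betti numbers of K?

K has 7 vertices, 18 edges, 12 triangles.
rank ∂_0 = 0, rank ∂_1 = 6 ⇒ b_0 = 7 − 0 − 6 = 1; all invariant factors of ∂_1 are 1 so no torsion. So H_0 ≅ Z.
rank ∂_1 = 6, rank ∂_2 = 12 ⇒ b_1 = 18 − 6 − 12 = 0; ∂_2 has invariant factor(s) [2] giving torsion. So H_1 ≅ Z/2Z.
rank ∂_2 = 12, rank ∂_3 = 0 ⇒ b_2 = 12 − 12 − 0 = 0. So H_2 ≅ 0.

b_0 = 1, b_1 = 0, b_2 = 0.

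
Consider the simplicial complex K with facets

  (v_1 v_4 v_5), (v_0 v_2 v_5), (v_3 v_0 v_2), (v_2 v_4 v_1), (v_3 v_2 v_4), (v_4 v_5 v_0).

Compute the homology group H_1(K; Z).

H_1 ≅ Z.

Fix the vertex order v_0 < v_1 < v_2 < v_3 < v_4 < v_5 and write every simplex with vertices in increasing order. Then dim K = 2 and the simplices of K are:

  0-simplices (6): [v_0], [v_1], [v_2], [v_3], [v_4], [v_5]
  1-simplices (12): [v_0,v_2], [v_0,v_3], [v_0,v_4], [v_0,v_5], [v_1,v_2], [v_1,v_4], [v_1,v_5], [v_2,v_3], [v_2,v_4], [v_2,v_5], [v_3,v_4], [v_4,v_5]
  2-simplices (6): [v_0,v_2,v_3], [v_0,v_2,v_5], [v_0,v_4,v_5], [v_1,v_2,v_4], [v_1,v_4,v_5], [v_2,v_3,v_4]

so the chain groups are C_0 ≅ Z^6, C_1 ≅ Z^12, C_2 ≅ Z^6.

∂_1: C_1 → C_0 is given by ∂[p,q] = [q] − [p].
This gives a 6×12 integer matrix of rank 5; reducing to Smith normal form yields diagonal entries (1,1,1,1,1).

The boundary map ∂_2: C_2 → C_1 sends each 2-simplex [p,q,r] to [q,r] − [p,r] + [p,q]. For instance
  ∂[v_0,v_2,v_3] = [v_2,v_3] − [v_0,v_3] + [v_0,v_2],
  ∂[v_1,v_2,v_4] = [v_2,v_4] − [v_1,v_4] + [v_1,v_2].
The resulting 12×6 matrix has rank 6, and its Smith normal form has invariant factors (1,1,1,1,1,1).

Computing H_k = (kernel of ∂_k) / (image of ∂_{k+1}):

  H_1: rank ker ∂_1 − rank ∂_2 = (12 − 5) − 6 = 1, and the invariant factors of ∂_2 are all 1, so H_1 = Z.

(K is a triangulation of the cylinder S^1 x I.)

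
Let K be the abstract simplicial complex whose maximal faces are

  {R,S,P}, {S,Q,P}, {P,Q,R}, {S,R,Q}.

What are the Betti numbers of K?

We work with the vertex ordering P < Q < R < S. The simplices of K, each written with vertices in increasing order, are:

  0-simplices (4): P, Q, R, S
  1-simplices (6): PQ, PR, PS, QR, QS, RS
  2-simplices (4): PQR, PQS, PRS, QRS

so the chain groups are C_0 ≅ Z^4, C_1 ≅ Z^6, C_2 ≅ Z^4.

∂_1: C_1 → C_0 sends each edge [p,q] (with p < q) to q − p.
As a 4×6 matrix over Z this has rank 3, with invariant factors (1,1,1).

∂_2: C_2 → C_1 sends each 2-simplex [p,q,r] to [q,r] − [p,r] + [p,q]. For instance
  ∂PRS = RS − PS + PR,
  ∂QRS = RS − QS + QR.
The resulting 6×4 matrix has rank 3, and its Smith normal form has invariant factors (1,1,1).

Reading off H_k = ker ∂_k / im ∂_{k+1}:

  H_0: rank C_0 − rank ∂_1 = 4 − 3 = 1, and the invariant factors of ∂_1 are all 1, so H_0 ≅ Z.
  H_1: rank ker ∂_1 − rank ∂_2 = (6 − 3) − 3 = 0, and the invariant factors of ∂_2 are all 1, so H_1 ≅ 0.
  H_2: rank ker ∂_2 − rank ∂_3 = (4 − 3) − 0 = 1, and there is no ∂_3, so H_2 ≅ Z.

As a check, the Euler characteristic is 4 − 6 + 4 = 2, which agrees with 1 − 0 + 1 = 2.

Hence the Betti numbers are b_0 = 1, b_1 = 0, b_2 = 1.

b_0 = 1, b_1 = 0, b_2 = 1.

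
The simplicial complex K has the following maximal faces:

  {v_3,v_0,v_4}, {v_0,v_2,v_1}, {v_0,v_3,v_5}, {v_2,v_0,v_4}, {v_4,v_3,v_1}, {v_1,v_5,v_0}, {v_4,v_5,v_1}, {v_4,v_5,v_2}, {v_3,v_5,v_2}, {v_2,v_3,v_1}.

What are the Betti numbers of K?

b_0 = 1, b_1 = 0, b_2 = 0.

K has 6 vertices, 15 edges, 10 triangles.
rank ∂_0 = 0, rank ∂_1 = 5 ⇒ b_0 = 6 − 0 − 5 = 1; all invariant factors of ∂_1 are 1 so no torsion. So H_0 = Z.
rank ∂_1 = 5, rank ∂_2 = 10 ⇒ b_1 = 15 − 5 − 10 = 0; ∂_2 has invariant factor(s) [2] giving torsion. So H_1 = Z/2.
rank ∂_2 = 10, rank ∂_3 = 0 ⇒ b_2 = 10 − 10 − 0 = 0. So H_2 = 0.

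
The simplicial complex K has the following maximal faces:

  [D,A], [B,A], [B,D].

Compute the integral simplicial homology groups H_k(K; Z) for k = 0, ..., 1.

We work with the vertex ordering A < B < D. The simplices of K, each written with vertices in increasing order, are:

  0-simplices (3): A, B, D
  1-simplices (3): AB, AD, BD

giving chain groups C_0 ≅ Z^3, C_1 ≅ Z^3.

The boundary map ∂_1: C_1 → C_0 sends each edge [p,q] (with p < q) to q − p. For instance
  ∂BD = D − B.
The 3×3 boundary matrix has rank 2 and Smith normal form diag(1,1).

Computing H_k = (kernel of ∂_k) / (image of ∂_{k+1}):

  H_0: rank C_0 − rank ∂_1 = 3 − 2 = 1, and the invariant factors of ∂_1 are all 1, so H_0 ≅ Z.
  H_1: rank ker ∂_1 − rank ∂_2 = (3 − 2) − 0 = 1, and there is no ∂_2, so H_1 ≅ Z.

As a check, the Euler characteristic is 3 − 3 = 0, which agrees with 1 − 1 = 0.

H_0 ≅ Z,  H_1 ≅ Z.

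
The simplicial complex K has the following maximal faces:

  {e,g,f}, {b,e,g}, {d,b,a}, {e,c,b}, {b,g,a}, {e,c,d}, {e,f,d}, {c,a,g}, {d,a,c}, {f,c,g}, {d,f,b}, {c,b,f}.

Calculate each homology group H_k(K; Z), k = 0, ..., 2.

H_0 = Z,  H_1 = Z/2,  H_2 = 0.

Fix the vertex order a < b < c < d < e < f < g and write every simplex with vertices in increasing order. Then dim K = 2 and the simplices of K are:

  0-simplices (7): a, b, c, d, e, f, g
  1-simplices (18): ab, ac, ad, ag, bc, bd, be, bf, bg, cd, ce, cf, cg, de, df, ef, eg, fg
  2-simplices (12): abd, abg, acd, acg, bce, bcf, bdf, beg, cde, cfg, def, efg

giving chain groups C_0 ≅ Z^7, C_1 ≅ Z^18, C_2 ≅ Z^12.

The boundary map ∂_1: C_1 → C_0 sends each edge [p,q] (with p < q) to q − p. For instance
  ∂eg = g − e.
As a 7×18 matrix over Z this has rank 6, with invariant factors (1,1,1,1,1,1).

∂_2: C_2 → C_1 maps a triangle to the signed sum of its edges. For instance
  ∂acd = cd − ad + ac,
  ∂beg = eg − bg + be.
As a 18×12 matrix over Z this has rank 12, with invariant factors (1,1,1,1,1,1,1,1,1,1,1,2).

Computing H_k = (kernel of ∂_k) / (image of ∂_{k+1}):

  H_0: rank C_0 − rank ∂_1 = 7 − 6 = 1, and the invariant factors of ∂_1 are all 1, so H_0 = Z.
  H_1: rank ker ∂_1 − rank ∂_2 = (18 − 6) − 12 = 0, and ∂_2 has invariant factor 2 > 1, so H_1 = Z/2.
  H_2: rank ker ∂_2 − rank ∂_3 = (12 − 12) − 0 = 0, and there is no ∂_3, so H_2 = 0.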